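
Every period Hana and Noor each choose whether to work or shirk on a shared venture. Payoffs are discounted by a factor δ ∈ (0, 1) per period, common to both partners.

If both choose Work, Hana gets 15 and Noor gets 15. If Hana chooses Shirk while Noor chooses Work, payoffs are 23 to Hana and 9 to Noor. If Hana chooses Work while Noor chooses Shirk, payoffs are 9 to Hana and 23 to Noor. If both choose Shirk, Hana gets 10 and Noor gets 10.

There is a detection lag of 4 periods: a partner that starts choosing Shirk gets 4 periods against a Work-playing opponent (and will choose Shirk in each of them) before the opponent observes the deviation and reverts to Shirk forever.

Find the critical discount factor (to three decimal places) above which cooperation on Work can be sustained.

0.886

The best deviation is to choose Shirk for all 4 undetected periods, earning 23 each, then 10 forever once detected.
Deviation value: 23(1−δ^4)/(1−δ) + 10δ^4/(1−δ); cooperation value: 15/(1−δ).
IC: 15 ≥ 23(1−δ^4) + 10δ^4 = 23 − 13δ^4.
So δ^4 ≥ 8/13, giving δ ≥ (8/13)^(1/4) ≈ 0.886.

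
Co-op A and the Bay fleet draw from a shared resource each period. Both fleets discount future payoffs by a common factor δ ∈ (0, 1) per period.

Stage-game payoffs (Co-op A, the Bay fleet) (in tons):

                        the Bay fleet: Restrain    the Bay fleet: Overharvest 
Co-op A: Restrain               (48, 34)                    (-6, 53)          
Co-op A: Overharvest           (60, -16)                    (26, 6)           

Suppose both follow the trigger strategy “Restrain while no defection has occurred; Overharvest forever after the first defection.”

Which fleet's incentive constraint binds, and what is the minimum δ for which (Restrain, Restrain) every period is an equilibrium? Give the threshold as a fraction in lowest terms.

Co-op A: cooperation gives 48 each period; deviation gives 60 once then 26 forever.
  48/(1−δ) ≥ 60 + 26δ/(1−δ) ⇒ δ ≥ 12/34 = 6/17.
the Bay fleet: cooperation gives 34 each period; deviation gives 53 once then 6 forever.
  δ ≥ 19/47.
Both must hold, so the binding constraint is the Bay fleet's: δ ≥ 19/47.

the Bay fleet; δ ≥ 19/47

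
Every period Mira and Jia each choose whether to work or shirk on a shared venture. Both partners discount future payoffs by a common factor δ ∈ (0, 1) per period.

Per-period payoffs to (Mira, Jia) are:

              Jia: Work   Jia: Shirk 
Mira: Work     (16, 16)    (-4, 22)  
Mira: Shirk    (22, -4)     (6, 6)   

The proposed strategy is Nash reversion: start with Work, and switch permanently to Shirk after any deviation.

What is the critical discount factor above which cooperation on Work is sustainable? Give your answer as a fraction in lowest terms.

16/(1−δ) ≥ 22 + 6δ/(1−δ)
16 ≥ 22 − 16δ
δ ≥ 6/16 = 3/8.

3/8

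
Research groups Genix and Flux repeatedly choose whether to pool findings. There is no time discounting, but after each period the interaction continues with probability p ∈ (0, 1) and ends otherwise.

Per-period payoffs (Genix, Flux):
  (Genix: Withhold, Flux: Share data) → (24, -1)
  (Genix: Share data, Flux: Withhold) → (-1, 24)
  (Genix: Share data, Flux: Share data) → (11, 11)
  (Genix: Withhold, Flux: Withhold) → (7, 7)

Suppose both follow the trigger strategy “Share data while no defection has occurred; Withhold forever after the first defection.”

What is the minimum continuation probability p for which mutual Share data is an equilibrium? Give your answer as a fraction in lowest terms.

13/17

With no time discounting, the continuation probability p plays the role of the discount factor.
Grim-trigger IC: 11/(1−p) ≥ 24 + 7p/(1−p) ⇒ p ≥ (24−11)/(24−7) = 13/17.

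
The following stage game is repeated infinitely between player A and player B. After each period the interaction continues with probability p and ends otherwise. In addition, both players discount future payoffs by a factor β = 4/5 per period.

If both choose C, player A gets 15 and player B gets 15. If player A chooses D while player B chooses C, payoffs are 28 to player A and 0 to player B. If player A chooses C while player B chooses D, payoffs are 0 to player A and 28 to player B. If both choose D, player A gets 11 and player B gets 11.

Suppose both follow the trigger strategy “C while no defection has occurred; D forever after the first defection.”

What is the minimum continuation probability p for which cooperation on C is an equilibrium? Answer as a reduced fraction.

65/68

Expected continuation weight on next period's payoff is β·p = 4/5·p, which plays the role of the discount factor.
Cooperation requires 4/5·p ≥ (28−15)/(28−11) = 13/17, hence p ≥ 65/68.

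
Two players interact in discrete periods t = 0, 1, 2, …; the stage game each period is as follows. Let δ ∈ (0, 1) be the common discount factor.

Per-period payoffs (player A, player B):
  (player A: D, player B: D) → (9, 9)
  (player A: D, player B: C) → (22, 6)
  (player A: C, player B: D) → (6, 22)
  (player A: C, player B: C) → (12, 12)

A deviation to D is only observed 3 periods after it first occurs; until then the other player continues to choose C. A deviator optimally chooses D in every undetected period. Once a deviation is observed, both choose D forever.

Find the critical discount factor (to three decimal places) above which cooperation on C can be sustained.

Deviating for the 3 undetected periods gains 22−12 = 10 per period over cooperation, then loses 12−9 = 3 per period forever once punishment starts.
Gain: 10(1 + δ + … + δ^2); loss: 3·δ^3/(1−δ).
No profitable deviation ⇔ 10(1−δ^3) ≤ 3·δ^3, i.e. δ^3 ≥ 10/(10+3) = 10/13.
Hence δ ≥ (10/13)^(1/3) ≈ 0.916.

0.916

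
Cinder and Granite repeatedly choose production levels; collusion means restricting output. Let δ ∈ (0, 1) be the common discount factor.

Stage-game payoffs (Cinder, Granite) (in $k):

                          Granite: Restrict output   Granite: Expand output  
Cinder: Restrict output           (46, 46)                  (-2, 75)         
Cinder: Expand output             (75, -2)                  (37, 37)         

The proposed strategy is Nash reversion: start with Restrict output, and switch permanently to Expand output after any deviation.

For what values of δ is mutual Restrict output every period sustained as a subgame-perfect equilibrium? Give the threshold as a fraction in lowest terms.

Cooperation forever yields 46 each period: 46/(1−δ).
Deviating yields 75 once, then 37 forever: 75 + 37δ/(1−δ).
No profitable deviation requires 46/(1−δ) ≥ 75 + 37δ/(1−δ).
Multiplying by (1−δ): 46 ≥ 75(1−δ) + 37δ = 75 − 38δ.
So 38δ ≥ 29, i.e. δ ≥ 29/38.

29/38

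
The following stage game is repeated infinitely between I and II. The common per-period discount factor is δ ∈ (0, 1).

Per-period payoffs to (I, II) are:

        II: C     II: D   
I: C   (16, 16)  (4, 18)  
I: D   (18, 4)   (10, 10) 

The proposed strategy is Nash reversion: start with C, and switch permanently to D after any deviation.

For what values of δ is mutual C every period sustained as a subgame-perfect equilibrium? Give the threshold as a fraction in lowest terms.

1/4

Cooperation forever yields 16 each period: 16/(1−δ).
Deviating yields 18 once, then 10 forever: 18 + 10δ/(1−δ).
No profitable deviation requires 16/(1−δ) ≥ 18 + 10δ/(1−δ).
Multiplying by (1−δ): 16 ≥ 18(1−δ) + 10δ = 18 − 8δ.
So 8δ ≥ 2, i.e. δ ≥ 2/8 = 1/4.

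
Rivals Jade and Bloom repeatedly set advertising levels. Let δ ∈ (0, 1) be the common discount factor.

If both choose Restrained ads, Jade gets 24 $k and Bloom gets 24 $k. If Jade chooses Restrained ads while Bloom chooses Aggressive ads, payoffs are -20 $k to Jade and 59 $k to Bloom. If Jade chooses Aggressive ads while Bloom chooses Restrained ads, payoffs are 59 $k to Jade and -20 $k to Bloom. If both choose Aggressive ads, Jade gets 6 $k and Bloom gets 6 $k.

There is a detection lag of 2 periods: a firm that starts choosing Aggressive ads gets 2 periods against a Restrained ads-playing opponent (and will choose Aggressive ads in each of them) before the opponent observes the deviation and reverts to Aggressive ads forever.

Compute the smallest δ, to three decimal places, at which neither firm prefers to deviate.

0.813

The best deviation is to choose Aggressive ads for all 2 undetected periods, earning 59 each, then 6 forever once detected.
Deviation value: 59(1−δ^2)/(1−δ) + 6δ^2/(1−δ); cooperation value: 24/(1−δ).
IC: 24 ≥ 59(1−δ^2) + 6δ^2 = 59 − 53δ^2.
So δ^2 ≥ 35/53, giving δ ≥ (35/53)^(1/2) ≈ 0.813.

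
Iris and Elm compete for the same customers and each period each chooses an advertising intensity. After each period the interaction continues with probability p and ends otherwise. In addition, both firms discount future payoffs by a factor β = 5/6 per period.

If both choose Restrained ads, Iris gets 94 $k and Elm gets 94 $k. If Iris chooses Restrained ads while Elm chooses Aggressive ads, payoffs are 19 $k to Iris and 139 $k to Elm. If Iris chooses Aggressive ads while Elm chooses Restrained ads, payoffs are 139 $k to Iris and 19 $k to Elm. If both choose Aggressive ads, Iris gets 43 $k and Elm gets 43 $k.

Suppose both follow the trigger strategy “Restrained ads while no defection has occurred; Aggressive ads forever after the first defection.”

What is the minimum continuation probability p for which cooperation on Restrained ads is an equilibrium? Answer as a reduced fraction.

9/16

Expected continuation weight on next period's payoff is β·p = 5/6·p, which plays the role of the discount factor.
Cooperation requires 5/6·p ≥ (139−94)/(139−43) = 15/32, hence p ≥ 9/16.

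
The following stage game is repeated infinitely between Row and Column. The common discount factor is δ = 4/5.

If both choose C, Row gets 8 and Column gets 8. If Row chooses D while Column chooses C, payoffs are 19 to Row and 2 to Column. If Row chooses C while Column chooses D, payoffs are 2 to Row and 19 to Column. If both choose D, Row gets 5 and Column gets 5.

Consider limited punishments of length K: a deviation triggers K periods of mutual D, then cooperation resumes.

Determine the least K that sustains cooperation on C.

Need Σ_{k=1}^{K} δ^k ≥ (19−8)/(8−5) = 3.6667 at δ = 4/5.
At K = 11 the sum is 3.6564 < 3.6667; at K = 12 it is 3.7251 ≥ 3.6667.
So the minimum punishment length is K = 12.

12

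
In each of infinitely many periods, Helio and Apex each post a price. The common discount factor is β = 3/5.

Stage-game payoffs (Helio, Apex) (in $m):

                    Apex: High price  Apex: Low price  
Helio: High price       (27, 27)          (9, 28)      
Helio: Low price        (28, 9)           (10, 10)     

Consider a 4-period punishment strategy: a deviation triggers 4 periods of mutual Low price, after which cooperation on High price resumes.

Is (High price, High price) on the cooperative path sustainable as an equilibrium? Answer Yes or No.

Yes

IC: β+…+β^4 ≥ (28−27)/(27−10) = 1/17.
At β = 3/5: partial sum = 1.3056 ≥ 0.0588. Cooperation sustainable.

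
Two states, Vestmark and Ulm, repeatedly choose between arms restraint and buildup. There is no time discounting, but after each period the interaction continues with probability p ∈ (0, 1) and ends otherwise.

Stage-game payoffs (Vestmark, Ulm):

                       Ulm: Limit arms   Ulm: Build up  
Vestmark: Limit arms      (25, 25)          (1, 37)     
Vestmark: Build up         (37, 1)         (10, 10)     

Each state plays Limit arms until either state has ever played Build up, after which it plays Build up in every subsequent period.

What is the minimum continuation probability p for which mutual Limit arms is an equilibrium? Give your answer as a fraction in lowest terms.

With no time discounting, the continuation probability p plays the role of the discount factor.
Grim-trigger IC: 25/(1−p) ≥ 37 + 10p/(1−p) ⇒ p ≥ (37−25)/(37−10) = 4/9.

4/9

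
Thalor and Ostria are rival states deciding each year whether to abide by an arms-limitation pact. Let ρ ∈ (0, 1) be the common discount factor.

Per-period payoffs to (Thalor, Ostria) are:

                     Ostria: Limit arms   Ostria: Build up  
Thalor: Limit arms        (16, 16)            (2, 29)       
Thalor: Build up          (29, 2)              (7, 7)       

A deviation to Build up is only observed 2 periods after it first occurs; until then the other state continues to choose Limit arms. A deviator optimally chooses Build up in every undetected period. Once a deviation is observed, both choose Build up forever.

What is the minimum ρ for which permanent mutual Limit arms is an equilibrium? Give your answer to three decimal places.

0.769

The best deviation is to choose Build up for all 2 undetected periods, earning 29 each, then 7 forever once detected.
Deviation value: 29(1−ρ^2)/(1−ρ) + 7ρ^2/(1−ρ); cooperation value: 16/(1−ρ).
IC: 16 ≥ 29(1−ρ^2) + 7ρ^2 = 29 − 22ρ^2.
So ρ^2 ≥ 13/22, giving ρ ≥ (13/22)^(1/2) ≈ 0.769.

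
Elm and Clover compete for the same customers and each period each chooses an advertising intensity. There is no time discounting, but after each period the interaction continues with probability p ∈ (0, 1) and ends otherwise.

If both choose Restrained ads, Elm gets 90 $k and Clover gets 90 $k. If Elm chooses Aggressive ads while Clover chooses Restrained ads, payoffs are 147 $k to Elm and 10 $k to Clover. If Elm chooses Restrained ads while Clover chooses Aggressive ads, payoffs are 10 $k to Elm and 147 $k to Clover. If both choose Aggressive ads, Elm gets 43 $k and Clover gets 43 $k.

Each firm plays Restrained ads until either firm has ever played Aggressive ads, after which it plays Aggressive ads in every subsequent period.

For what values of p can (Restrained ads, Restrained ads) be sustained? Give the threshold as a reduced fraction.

With no time discounting, the continuation probability p plays the role of the discount factor.
Grim-trigger IC: 90/(1−p) ≥ 147 + 43p/(1−p) ⇒ p ≥ (147−90)/(147−43) = 57/104.

57/104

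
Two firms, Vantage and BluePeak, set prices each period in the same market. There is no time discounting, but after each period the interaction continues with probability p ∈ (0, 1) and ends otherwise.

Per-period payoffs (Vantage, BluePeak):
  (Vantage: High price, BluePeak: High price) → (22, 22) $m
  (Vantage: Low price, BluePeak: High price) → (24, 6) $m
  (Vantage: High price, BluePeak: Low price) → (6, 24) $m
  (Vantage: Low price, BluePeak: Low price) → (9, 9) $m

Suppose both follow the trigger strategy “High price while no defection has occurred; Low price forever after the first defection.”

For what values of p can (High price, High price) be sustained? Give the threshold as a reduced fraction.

2/15

With no time discounting, the continuation probability p plays the role of the discount factor.
Grim-trigger IC: 22/(1−p) ≥ 24 + 9p/(1−p) ⇒ p ≥ (24−22)/(24−9) = 2/15.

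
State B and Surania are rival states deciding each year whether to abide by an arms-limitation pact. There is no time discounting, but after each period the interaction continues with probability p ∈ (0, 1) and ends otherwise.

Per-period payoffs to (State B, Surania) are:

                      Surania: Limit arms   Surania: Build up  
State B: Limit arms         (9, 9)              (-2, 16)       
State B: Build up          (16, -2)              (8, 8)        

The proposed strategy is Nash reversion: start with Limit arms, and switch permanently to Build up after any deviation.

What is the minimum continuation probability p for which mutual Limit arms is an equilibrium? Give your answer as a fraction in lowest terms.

Expected cooperation value is 9 + p·9 + p²·9 + … = 9/(1−p); deviation gives 16 + p·8/(1−p).
9 ≥ 16(1−p) + 8p ⇒ 8p ≥ 7 ⇒ p ≥ 7/8.

7/8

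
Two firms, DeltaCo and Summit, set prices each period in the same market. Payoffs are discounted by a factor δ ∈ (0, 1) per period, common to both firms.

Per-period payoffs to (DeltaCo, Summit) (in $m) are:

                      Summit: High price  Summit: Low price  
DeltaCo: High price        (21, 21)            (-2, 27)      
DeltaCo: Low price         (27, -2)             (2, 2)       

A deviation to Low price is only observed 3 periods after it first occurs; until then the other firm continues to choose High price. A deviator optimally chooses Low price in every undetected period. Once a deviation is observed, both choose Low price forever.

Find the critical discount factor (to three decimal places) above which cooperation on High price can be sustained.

0.621

A deviator earns 27 for 3 periods, then 2 forever; cooperating earns 21 forever. Multiplying the IC by (1−δ):
21 ≥ 27(1−δ^3) + 2δ^3, so 25·δ^3 ≥ 6 and δ^3 ≥ 6/25.
δ ≥ (6/25)^(1/3) ≈ 0.621.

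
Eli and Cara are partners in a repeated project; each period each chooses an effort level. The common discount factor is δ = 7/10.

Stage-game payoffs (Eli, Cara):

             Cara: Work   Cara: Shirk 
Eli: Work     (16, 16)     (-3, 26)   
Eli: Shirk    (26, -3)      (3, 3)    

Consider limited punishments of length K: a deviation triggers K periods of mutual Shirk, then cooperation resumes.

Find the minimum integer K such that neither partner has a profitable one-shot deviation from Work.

No profitable deviation requires (16−3)(δ+…+δ^K) ≥ 26−16, i.e. δ+…+δ^K ≥ 10/13 ≈ 0.7692.
With δ = 7/10, the partial sums are K=1: 0.7000, K=2: 1.1900.
K = 2 is the first length at which the sum reaches 0.7692.

2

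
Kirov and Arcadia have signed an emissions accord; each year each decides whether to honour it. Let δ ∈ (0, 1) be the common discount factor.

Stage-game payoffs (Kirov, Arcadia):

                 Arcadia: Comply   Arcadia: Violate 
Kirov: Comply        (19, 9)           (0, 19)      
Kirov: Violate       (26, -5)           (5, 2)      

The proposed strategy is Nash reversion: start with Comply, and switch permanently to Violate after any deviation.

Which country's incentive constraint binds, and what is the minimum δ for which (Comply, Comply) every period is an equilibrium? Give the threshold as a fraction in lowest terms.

Kirov's threshold: (26−19)/(26−5) = 1/3.
Arcadia's threshold: (19−9)/(19−2) = 10/17.
1/3 < 10/17, so Arcadia binds and δ* = 10/17.

Arcadia; δ ≥ 10/17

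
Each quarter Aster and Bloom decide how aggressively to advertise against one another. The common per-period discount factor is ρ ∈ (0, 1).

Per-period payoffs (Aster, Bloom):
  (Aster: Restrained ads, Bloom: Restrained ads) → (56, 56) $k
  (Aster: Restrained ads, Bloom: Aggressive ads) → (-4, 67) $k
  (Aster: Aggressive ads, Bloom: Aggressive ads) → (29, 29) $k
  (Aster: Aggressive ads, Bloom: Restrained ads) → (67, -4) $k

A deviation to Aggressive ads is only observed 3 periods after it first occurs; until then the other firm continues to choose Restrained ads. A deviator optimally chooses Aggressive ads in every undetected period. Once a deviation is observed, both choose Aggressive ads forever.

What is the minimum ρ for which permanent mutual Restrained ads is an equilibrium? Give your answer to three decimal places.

0.662

The best deviation is to choose Aggressive ads for all 3 undetected periods, earning 67 each, then 29 forever once detected.
Deviation value: 67(1−ρ^3)/(1−ρ) + 29ρ^3/(1−ρ); cooperation value: 56/(1−ρ).
IC: 56 ≥ 67(1−ρ^3) + 29ρ^3 = 67 − 38ρ^3.
So ρ^3 ≥ 11/38, giving ρ ≥ (11/38)^(1/3) ≈ 0.662.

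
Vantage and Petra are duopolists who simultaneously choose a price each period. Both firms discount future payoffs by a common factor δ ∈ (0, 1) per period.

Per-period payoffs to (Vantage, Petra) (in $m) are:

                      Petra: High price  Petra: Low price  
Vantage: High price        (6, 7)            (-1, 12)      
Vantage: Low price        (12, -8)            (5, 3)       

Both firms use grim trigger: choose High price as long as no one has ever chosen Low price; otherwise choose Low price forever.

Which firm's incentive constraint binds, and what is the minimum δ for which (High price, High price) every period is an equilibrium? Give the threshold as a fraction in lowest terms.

Vantage; δ ≥ 6/7

Vantage: cooperation gives 6 each period; deviation gives 12 once then 5 forever.
  6/(1−δ) ≥ 12 + 5δ/(1−δ) ⇒ δ ≥ 6/7.
Petra: cooperation gives 7 each period; deviation gives 12 once then 3 forever.
  δ ≥ 5/9.
Both must hold, so the binding constraint is Vantage's: δ ≥ 6/7.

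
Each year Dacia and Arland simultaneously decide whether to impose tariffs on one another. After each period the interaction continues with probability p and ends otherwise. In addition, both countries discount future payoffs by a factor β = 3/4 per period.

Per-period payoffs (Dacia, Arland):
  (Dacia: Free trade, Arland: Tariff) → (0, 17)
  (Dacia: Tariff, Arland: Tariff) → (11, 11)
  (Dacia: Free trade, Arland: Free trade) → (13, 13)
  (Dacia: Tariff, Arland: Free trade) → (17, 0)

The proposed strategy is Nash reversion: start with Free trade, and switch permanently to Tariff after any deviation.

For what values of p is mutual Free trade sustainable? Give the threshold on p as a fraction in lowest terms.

With continuation probability p and discount β, the effective per-period discount factor is βp.
Grim-trigger IC: βp ≥ (17−13)/(17−11) = 2/3.
So p ≥ (2/3)/(3/4) = 8/9.

8/9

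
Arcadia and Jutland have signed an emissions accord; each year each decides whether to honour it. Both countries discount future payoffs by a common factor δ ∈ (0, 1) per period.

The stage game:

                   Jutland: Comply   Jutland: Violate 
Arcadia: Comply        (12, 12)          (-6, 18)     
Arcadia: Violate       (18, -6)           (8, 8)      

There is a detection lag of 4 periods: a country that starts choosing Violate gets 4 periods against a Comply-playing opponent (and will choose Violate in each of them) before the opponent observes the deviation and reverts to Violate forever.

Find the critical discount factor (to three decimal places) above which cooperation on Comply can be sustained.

Deviating for the 4 undetected periods gains 18−12 = 6 per period over cooperation, then loses 12−8 = 4 per period forever once punishment starts.
Gain: 6(1 + δ + … + δ^3); loss: 4·δ^4/(1−δ).
No profitable deviation ⇔ 6(1−δ^4) ≤ 4·δ^4, i.e. δ^4 ≥ 6/(6+4) = 3/5.
Hence δ ≥ (3/5)^(1/4) ≈ 0.880.

0.880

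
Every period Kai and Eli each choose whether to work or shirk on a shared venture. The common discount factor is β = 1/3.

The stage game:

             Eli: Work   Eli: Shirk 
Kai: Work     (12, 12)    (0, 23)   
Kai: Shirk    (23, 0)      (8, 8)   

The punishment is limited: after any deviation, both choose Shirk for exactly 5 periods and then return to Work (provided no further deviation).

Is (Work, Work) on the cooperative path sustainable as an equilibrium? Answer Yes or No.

No

Comparing payoff streams over the 6 periods until play realigns: cooperate → 12(1+β+…+β^5); deviate → 23 + 8(β+…+β^5).
Cooperation is sustained iff (12−8)(β+…+β^5) ≥ 23−12.
β+…+β^5 = 1/3·(1−(1/3)^5)/(1−1/3) = 0.4979, and (23−12)/(12−8) = 2.7500.
0.4979 < 2.7500, so cooperation is not sustainable.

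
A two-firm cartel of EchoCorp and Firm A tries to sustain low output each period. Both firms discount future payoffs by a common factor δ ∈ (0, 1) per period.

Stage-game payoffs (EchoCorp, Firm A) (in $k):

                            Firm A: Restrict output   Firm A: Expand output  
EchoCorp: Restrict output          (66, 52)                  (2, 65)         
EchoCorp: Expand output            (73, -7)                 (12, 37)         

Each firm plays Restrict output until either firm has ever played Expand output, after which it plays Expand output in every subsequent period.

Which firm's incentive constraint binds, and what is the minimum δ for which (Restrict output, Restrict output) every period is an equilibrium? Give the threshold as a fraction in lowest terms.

Firm A; δ ≥ 13/28

EchoCorp's threshold: (73−66)/(73−12) = 7/61.
Firm A's threshold: (65−52)/(65−37) = 13/28.
7/61 < 13/28, so Firm A binds and δ* = 13/28.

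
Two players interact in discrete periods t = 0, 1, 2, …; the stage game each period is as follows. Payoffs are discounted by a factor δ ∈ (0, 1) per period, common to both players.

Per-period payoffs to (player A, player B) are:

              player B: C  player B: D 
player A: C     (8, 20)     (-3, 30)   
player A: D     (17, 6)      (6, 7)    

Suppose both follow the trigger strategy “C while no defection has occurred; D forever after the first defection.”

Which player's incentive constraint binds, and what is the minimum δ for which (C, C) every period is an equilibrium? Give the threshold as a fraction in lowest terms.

player A's threshold: (17−8)/(17−6) = 9/11.
player B's threshold: (30−20)/(30−7) = 10/23.
9/11 > 10/23, so player A binds and δ* = 9/11.

player A; δ ≥ 9/11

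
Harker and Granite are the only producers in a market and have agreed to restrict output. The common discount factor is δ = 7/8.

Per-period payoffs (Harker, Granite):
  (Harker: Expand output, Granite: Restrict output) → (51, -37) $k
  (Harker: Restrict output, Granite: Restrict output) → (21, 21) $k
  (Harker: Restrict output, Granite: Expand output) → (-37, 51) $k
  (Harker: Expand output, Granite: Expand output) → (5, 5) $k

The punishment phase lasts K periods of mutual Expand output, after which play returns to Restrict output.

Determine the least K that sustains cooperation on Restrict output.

Need Σ_{k=1}^{K} δ^k ≥ (51−21)/(21−5) = 1.8750 at δ = 7/8.
At K = 2 the sum is 1.6406 < 1.8750; at K = 3 it is 2.3105 ≥ 1.8750.
So the minimum punishment length is K = 3.

3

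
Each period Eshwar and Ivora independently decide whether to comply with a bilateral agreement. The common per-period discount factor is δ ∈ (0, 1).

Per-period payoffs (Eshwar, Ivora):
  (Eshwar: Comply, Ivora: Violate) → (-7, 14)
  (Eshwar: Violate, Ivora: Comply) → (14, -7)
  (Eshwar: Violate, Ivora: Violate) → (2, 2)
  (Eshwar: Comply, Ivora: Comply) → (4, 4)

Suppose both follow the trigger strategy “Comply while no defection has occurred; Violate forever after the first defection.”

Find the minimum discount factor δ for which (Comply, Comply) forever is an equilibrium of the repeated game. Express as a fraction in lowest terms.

5/6

Under grim trigger the critical discount factor is (T−C)/(T−P) with T = 14, C = 4, P = 2.
δ* = (14−4)/(14−2) = 10/12 = 5/6.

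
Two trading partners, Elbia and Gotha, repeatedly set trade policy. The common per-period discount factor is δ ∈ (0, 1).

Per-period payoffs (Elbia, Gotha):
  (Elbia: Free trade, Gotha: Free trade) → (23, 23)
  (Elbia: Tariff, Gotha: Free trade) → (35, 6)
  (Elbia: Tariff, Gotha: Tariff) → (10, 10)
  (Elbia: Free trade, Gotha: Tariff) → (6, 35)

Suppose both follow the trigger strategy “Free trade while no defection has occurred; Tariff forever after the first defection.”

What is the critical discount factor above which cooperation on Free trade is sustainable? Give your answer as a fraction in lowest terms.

23/(1−δ) ≥ 35 + 10δ/(1−δ)
23 ≥ 35 − 25δ
δ ≥ 12/25.

12/25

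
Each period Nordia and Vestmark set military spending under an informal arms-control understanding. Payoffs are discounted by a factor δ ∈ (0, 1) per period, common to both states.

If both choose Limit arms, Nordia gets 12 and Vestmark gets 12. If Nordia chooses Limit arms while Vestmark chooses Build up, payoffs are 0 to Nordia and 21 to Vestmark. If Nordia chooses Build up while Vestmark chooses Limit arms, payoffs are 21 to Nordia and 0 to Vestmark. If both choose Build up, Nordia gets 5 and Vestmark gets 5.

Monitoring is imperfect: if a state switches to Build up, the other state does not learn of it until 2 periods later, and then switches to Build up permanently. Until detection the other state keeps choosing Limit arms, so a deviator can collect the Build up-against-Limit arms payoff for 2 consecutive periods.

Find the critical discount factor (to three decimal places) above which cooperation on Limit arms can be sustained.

The best deviation is to choose Build up for all 2 undetected periods, earning 21 each, then 5 forever once detected.
Deviation value: 21(1−δ^2)/(1−δ) + 5δ^2/(1−δ); cooperation value: 12/(1−δ).
IC: 12 ≥ 21(1−δ^2) + 5δ^2 = 21 − 16δ^2.
So δ^2 ≥ 9/16, giving δ ≥ (9/16)^(1/2) ≈ 0.750.

0.750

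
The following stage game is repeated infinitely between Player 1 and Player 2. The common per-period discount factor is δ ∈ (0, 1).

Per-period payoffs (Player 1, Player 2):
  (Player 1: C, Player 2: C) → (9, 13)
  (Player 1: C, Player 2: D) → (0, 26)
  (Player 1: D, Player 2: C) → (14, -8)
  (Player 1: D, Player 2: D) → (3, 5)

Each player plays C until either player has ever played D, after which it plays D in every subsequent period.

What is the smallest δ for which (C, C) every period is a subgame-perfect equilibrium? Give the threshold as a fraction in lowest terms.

13/21

For Player 1: deviation gain 14−9 = 5, per-period punishment loss 9−3 = 6. IC gives δ ≥ 5/11.
For Player 2: gain 13, loss 8 per period, so δ ≥ 13/21.
The tighter constraint is Player 2's, so cooperation needs δ ≥ 13/21.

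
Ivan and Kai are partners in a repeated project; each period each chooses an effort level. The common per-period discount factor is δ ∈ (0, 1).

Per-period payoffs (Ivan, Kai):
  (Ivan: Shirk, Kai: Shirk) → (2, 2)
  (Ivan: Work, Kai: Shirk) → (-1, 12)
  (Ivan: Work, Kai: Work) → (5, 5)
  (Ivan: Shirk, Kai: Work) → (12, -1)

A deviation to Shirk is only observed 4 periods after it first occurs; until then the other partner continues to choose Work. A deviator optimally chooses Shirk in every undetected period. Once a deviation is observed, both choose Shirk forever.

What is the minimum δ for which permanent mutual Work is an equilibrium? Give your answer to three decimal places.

0.915

The best deviation is to choose Shirk for all 4 undetected periods, earning 12 each, then 2 forever once detected.
Deviation value: 12(1−δ^4)/(1−δ) + 2δ^4/(1−δ); cooperation value: 5/(1−δ).
IC: 5 ≥ 12(1−δ^4) + 2δ^4 = 12 − 10δ^4.
So δ^4 ≥ 7/10, giving δ ≥ (7/10)^(1/4) ≈ 0.915.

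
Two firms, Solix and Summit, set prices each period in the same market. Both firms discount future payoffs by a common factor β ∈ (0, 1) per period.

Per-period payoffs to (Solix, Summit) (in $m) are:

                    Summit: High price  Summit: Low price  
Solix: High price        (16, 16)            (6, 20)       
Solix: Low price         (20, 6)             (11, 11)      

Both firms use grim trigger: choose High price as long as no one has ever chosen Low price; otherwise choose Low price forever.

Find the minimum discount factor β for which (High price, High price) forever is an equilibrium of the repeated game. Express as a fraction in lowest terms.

Under grim trigger the critical discount factor is (T−C)/(T−P) with T = 20, C = 16, P = 11.
β* = (20−16)/(20−11) = 4/9.

4/9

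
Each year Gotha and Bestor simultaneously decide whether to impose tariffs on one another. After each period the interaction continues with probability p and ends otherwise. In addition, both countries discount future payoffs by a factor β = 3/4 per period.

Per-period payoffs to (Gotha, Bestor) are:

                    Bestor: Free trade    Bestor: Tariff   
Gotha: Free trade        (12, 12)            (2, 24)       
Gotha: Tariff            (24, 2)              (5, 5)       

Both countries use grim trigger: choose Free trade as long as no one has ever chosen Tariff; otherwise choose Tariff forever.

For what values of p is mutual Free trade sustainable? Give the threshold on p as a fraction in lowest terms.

Expected continuation weight on next period's payoff is β·p = 3/4·p, which plays the role of the discount factor.
Cooperation requires 3/4·p ≥ (24−12)/(24−5) = 12/19, hence p ≥ 16/19.

16/19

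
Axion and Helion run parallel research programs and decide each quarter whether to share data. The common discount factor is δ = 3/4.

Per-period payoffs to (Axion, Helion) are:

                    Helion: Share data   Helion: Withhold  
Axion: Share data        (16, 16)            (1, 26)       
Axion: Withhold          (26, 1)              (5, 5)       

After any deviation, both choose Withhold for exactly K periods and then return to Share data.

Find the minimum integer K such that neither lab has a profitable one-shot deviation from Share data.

Need Σ_{k=1}^{K} δ^k ≥ (26−16)/(16−5) = 0.9091 at δ = 3/4.
At K = 1 the sum is 0.7500 < 0.9091; at K = 2 it is 1.3125 ≥ 0.9091.
So the minimum punishment length is K = 2.

2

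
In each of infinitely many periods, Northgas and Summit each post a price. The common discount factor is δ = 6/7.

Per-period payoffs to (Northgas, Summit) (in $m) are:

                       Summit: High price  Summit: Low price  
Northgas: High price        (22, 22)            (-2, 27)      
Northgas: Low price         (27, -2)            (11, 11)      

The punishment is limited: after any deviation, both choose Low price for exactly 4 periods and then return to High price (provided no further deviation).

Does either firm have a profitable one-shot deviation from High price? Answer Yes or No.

No

IC: δ+…+δ^4 ≥ (27−22)/(22−11) = 5/11.
At δ = 6/7: partial sum = 2.7613 ≥ 0.4545. Cooperation sustainable.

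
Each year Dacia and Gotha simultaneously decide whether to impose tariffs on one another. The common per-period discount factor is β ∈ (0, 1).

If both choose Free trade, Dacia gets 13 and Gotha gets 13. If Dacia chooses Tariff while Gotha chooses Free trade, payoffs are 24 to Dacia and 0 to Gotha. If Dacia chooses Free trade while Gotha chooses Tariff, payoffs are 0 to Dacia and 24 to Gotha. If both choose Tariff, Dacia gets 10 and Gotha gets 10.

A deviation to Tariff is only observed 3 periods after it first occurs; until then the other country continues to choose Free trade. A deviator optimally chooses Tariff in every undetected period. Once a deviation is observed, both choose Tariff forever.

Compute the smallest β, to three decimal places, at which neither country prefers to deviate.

0.923

A deviator earns 24 for 3 periods, then 10 forever; cooperating earns 13 forever. Multiplying the IC by (1−β):
13 ≥ 24(1−β^3) + 10β^3, so 14·β^3 ≥ 11 and β^3 ≥ 11/14.
β ≥ (11/14)^(1/3) ≈ 0.923.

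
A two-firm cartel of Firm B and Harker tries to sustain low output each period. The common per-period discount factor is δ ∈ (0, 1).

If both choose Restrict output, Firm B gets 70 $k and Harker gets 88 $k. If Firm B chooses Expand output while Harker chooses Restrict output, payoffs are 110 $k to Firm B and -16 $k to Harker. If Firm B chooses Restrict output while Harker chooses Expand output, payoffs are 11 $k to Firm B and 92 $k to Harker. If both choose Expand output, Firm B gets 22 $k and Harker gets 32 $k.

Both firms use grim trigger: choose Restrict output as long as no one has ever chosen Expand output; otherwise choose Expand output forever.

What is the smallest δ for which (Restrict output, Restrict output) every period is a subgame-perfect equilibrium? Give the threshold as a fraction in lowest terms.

Firm B's threshold: (110−70)/(110−22) = 5/11.
Harker's threshold: (92−88)/(92−32) = 1/15.
5/11 > 1/15, so Firm B binds and δ* = 5/11.

5/11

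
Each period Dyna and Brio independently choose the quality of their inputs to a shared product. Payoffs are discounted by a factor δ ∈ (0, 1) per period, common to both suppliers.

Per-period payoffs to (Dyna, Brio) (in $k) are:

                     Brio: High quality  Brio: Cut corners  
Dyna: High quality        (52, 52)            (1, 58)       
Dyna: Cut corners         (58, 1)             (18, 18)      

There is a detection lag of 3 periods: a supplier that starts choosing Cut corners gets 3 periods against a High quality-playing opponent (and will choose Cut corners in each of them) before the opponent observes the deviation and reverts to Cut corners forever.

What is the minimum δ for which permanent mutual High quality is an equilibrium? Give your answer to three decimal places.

The best deviation is to choose Cut corners for all 3 undetected periods, earning 58 each, then 18 forever once detected.
Deviation value: 58(1−δ^3)/(1−δ) + 18δ^3/(1−δ); cooperation value: 52/(1−δ).
IC: 52 ≥ 58(1−δ^3) + 18δ^3 = 58 − 40δ^3.
So δ^3 ≥ 6/40 = 3/20, giving δ ≥ (3/20)^(1/3) ≈ 0.531.

0.531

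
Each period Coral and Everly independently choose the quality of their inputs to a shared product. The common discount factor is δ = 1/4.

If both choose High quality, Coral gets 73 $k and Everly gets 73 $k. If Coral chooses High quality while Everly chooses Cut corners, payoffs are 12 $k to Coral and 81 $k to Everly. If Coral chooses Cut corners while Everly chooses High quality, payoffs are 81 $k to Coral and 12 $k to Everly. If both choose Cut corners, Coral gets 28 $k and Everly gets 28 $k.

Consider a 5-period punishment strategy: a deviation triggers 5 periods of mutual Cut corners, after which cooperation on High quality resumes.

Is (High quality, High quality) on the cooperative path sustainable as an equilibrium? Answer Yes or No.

Comparing payoff streams over the 6 periods until play realigns: cooperate → 73(1+δ+…+δ^5); deviate → 81 + 28(δ+…+δ^5).
Cooperation is sustained iff (73−28)(δ+…+δ^5) ≥ 81−73.
δ+…+δ^5 = 1/4·(1−(1/4)^5)/(1−1/4) = 0.3330, and (81−73)/(73−28) = 0.1778.
0.3330 ≥ 0.1778, so cooperation is sustainable.

Yes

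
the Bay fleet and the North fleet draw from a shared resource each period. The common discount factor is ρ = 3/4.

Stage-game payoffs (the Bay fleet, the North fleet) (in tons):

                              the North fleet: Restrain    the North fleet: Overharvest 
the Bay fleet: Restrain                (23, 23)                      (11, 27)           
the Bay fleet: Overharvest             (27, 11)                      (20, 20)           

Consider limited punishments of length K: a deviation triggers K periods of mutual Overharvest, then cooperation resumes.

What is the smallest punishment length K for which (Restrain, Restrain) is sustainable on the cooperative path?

3

IC: ρ(1−ρ^K)/(1−ρ) ≥ (27−23)/(23−20) = 4/3.
With ρ = 3/4: need 1 − ρ^K ≥ 4/3·(1−3/4)/(3/4), i.e. ρ^K ≤ 0.5556.
Since (3/4)^2 = 0.5625 and (3/4)^3 = 0.4219, the smallest such K is 3.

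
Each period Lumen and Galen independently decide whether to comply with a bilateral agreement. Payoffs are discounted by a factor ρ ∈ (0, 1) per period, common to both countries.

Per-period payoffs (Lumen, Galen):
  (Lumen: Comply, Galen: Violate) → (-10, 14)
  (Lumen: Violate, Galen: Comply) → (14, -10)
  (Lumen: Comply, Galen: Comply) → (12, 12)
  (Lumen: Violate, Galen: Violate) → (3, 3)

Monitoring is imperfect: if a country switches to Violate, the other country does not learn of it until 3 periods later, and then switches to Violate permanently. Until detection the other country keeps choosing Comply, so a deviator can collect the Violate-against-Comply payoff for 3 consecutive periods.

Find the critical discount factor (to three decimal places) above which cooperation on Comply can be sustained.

Deviating for the 3 undetected periods gains 14−12 = 2 per period over cooperation, then loses 12−3 = 9 per period forever once punishment starts.
Gain: 2(1 + ρ + … + ρ^2); loss: 9·ρ^3/(1−ρ).
No profitable deviation ⇔ 2(1−ρ^3) ≤ 9·ρ^3, i.e. ρ^3 ≥ 2/(2+9) = 2/11.
Hence ρ ≥ (2/11)^(1/3) ≈ 0.567.

0.567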